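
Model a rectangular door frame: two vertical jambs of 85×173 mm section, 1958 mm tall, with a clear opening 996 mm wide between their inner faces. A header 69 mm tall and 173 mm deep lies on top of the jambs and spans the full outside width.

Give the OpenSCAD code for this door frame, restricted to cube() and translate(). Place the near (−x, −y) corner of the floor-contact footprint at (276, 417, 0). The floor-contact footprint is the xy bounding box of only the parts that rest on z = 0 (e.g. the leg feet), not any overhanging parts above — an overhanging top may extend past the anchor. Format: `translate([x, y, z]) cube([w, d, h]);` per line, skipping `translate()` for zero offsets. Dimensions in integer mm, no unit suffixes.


translate([276, 417, 0]) cube([85, 173, 1958]);
translate([1357, 417, 0]) cube([85, 173, 1958]);
translate([276, 417, 1958]) cube([1166, 173, 69]);


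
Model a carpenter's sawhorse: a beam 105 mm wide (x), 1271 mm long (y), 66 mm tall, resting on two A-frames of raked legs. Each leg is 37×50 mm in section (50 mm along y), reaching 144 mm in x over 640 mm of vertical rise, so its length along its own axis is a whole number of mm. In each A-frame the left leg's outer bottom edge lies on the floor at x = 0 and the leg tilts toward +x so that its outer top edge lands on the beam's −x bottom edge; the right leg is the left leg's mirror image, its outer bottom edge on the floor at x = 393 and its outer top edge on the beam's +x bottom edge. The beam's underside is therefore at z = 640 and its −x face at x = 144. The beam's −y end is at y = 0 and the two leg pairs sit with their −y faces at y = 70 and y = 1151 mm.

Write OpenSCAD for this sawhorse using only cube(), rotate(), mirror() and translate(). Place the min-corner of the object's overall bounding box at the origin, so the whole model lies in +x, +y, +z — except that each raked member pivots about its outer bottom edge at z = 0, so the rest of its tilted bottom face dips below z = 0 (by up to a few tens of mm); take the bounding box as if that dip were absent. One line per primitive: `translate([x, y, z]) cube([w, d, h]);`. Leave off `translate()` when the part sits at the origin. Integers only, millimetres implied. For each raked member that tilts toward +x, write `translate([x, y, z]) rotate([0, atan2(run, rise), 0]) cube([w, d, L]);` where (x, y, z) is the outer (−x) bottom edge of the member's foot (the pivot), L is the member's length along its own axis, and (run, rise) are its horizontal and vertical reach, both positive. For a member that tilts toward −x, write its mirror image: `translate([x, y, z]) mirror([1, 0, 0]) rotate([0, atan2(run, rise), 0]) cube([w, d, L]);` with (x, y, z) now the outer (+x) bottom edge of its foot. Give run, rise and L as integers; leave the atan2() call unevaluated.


translate([144, 0, 640]) cube([105, 1271, 66]);
translate([0, 70, 0]) rotate([0, atan2(144, 640), 0]) cube([37, 50, 656]);
translate([393, 70, 0]) mirror([1, 0, 0]) rotate([0, atan2(144, 640), 0]) cube([37, 50, 656]);
translate([0, 1151, 0]) rotate([0, atan2(144, 640), 0]) cube([37, 50, 656]);
translate([393, 1151, 0]) mirror([1, 0, 0]) rotate([0, atan2(144, 640), 0]) cube([37, 50, 656]);


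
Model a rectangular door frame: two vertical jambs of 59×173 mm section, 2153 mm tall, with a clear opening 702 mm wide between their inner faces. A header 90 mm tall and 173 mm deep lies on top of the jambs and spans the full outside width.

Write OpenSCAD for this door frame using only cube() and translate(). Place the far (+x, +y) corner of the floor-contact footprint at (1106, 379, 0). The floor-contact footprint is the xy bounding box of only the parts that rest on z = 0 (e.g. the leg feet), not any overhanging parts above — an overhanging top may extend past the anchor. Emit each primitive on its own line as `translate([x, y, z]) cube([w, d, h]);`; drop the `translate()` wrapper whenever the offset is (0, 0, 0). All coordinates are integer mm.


translate([286, 206, 0]) cube([59, 173, 2153]);
translate([1047, 206, 0]) cube([59, 173, 2153]);
translate([286, 206, 2153]) cube([820, 173, 90]);


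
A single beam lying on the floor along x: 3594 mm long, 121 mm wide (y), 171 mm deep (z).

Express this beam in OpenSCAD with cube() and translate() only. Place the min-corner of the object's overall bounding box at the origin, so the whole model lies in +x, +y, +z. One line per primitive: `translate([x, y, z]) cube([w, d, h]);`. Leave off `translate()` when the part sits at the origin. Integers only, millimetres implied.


cube([3594, 121, 171]);


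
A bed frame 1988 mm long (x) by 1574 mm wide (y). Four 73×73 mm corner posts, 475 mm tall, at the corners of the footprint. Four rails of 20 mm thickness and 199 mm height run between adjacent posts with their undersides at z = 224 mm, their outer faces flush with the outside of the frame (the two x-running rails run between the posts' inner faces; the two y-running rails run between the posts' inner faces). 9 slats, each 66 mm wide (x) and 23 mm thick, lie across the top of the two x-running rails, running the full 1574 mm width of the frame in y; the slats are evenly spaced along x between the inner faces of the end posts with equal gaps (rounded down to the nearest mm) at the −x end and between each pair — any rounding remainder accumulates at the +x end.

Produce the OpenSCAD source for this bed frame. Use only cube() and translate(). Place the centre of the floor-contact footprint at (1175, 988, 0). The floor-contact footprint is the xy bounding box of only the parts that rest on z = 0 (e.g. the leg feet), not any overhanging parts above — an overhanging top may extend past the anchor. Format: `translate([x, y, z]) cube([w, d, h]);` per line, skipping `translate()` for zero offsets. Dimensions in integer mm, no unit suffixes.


translate([181, 201, 0]) cube([73, 73, 475]);
translate([181, 1702, 0]) cube([73, 73, 475]);
translate([2096, 201, 0]) cube([73, 73, 475]);
translate([2096, 1702, 0]) cube([73, 73, 475]);
translate([254, 201, 224]) cube([1842, 20, 199]);
translate([254, 1755, 224]) cube([1842, 20, 199]);
translate([181, 274, 224]) cube([20, 1428, 199]);
translate([2149, 274, 224]) cube([20, 1428, 199]);
translate([378, 201, 423]) cube([66, 1574, 23]);
translate([568, 201, 423]) cube([66, 1574, 23]);
translate([758, 201, 423]) cube([66, 1574, 23]);
translate([948, 201, 423]) cube([66, 1574, 23]);
translate([1138, 201, 423]) cube([66, 1574, 23]);
translate([1328, 201, 423]) cube([66, 1574, 23]);
translate([1518, 201, 423]) cube([66, 1574, 23]);
translate([1708, 201, 423]) cube([66, 1574, 23]);
translate([1898, 201, 423]) cube([66, 1574, 23]);


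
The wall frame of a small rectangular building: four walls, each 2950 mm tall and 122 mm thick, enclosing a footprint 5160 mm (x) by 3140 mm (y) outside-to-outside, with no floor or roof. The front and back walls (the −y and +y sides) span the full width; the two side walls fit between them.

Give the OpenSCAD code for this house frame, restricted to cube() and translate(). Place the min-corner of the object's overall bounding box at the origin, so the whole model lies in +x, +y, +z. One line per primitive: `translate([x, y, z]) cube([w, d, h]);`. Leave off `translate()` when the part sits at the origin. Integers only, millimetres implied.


cube([5160, 122, 2950]);
translate([0, 3018, 0]) cube([5160, 122, 2950]);
translate([0, 122, 0]) cube([122, 2896, 2950]);
translate([5038, 122, 0]) cube([122, 2896, 2950]);


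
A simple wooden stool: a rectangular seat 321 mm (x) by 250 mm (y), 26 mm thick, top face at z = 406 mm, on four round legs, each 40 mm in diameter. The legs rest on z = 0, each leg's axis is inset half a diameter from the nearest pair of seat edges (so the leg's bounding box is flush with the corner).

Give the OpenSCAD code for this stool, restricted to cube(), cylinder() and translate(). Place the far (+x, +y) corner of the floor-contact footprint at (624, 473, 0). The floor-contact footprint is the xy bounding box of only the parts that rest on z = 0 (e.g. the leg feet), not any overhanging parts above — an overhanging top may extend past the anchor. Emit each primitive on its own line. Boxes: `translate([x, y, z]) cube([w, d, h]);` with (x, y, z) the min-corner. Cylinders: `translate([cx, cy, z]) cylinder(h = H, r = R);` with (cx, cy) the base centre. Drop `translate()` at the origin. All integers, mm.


// leg_h = 406 - 26 = 380
translate([303, 223, 380]) cube([321, 250, 26]);
translate([323, 243, 0]) cylinder(h = 380, r = 20);
translate([604, 243, 0]) cylinder(h = 380, r = 20);
translate([323, 453, 0]) cylinder(h = 380, r = 20);
translate([604, 453, 0]) cylinder(h = 380, r = 20);


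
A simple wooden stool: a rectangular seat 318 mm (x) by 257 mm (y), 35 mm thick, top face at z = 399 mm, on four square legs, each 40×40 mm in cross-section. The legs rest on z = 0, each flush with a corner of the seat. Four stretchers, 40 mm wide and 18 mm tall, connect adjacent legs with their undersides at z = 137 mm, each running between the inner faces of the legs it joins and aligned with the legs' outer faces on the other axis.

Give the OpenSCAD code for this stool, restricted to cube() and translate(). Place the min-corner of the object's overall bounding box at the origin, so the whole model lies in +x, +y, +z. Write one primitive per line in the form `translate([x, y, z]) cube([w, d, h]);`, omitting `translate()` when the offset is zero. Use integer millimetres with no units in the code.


translate([0, 0, 364]) cube([318, 257, 35]);
cube([40, 40, 364]);
translate([278, 0, 0]) cube([40, 40, 364]);
translate([0, 217, 0]) cube([40, 40, 364]);
translate([278, 217, 0]) cube([40, 40, 364]);
translate([40, 0, 137]) cube([238, 40, 18]);
translate([40, 217, 137]) cube([238, 40, 18]);
translate([0, 40, 137]) cube([40, 177, 18]);
translate([278, 40, 137]) cube([40, 177, 18]);


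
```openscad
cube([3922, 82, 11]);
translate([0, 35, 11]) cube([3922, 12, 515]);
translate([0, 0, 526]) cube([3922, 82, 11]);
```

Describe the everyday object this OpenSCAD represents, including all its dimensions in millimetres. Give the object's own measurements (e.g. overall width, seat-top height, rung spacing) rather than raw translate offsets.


An I-beam lying along x, 3922 mm long. Overall section height 537 mm. Two flanges 82 mm wide (y) and 11 mm thick, one on the floor and one at the top; a web 12 mm thick runs between them, centred on the flange width.


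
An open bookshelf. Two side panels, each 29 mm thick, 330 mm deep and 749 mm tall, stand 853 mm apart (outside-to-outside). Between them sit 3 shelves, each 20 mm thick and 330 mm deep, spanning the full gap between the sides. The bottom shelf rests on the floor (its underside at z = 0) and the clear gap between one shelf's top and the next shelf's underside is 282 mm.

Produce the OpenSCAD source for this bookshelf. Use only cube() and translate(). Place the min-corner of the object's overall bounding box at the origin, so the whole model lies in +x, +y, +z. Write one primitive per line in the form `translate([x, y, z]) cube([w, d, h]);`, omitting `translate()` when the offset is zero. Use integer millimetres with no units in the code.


cube([29, 330, 749]);
translate([824, 0, 0]) cube([29, 330, 749]);
translate([29, 0, 0]) cube([795, 330, 20]);
translate([29, 0, 302]) cube([795, 330, 20]);
translate([29, 0, 604]) cube([795, 330, 20]);


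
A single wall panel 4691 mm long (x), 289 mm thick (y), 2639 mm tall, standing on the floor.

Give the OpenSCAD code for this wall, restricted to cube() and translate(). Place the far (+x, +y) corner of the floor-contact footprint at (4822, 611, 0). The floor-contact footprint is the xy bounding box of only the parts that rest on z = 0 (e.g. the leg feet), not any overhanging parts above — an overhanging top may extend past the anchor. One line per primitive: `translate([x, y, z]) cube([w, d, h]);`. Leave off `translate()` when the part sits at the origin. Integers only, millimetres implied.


translate([131, 322, 0]) cube([4691, 289, 2639]);


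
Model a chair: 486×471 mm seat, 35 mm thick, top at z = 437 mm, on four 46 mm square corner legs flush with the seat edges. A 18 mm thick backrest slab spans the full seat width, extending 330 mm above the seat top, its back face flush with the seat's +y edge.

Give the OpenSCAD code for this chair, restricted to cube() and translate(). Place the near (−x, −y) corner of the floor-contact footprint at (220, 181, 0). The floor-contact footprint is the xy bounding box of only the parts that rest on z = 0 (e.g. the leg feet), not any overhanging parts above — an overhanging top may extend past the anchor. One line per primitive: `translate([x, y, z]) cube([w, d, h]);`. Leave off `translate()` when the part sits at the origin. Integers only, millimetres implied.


translate([220, 181, 402]) cube([486, 471, 35]);
translate([220, 181, 0]) cube([46, 46, 402]);
translate([660, 181, 0]) cube([46, 46, 402]);
translate([220, 606, 0]) cube([46, 46, 402]);
translate([660, 606, 0]) cube([46, 46, 402]);
translate([220, 634, 437]) cube([486, 18, 330]);


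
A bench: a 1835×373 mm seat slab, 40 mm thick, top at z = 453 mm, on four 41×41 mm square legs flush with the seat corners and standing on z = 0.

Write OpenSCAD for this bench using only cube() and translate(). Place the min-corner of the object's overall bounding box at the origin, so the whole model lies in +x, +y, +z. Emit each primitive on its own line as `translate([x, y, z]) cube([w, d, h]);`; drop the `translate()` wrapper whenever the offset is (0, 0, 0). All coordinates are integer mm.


translate([0, 0, 413]) cube([1835, 373, 40]);
cube([41, 41, 413]);
translate([0, 332, 0]) cube([41, 41, 413]);
translate([1794, 0, 0]) cube([41, 41, 413]);
translate([1794, 332, 0]) cube([41, 41, 413]);


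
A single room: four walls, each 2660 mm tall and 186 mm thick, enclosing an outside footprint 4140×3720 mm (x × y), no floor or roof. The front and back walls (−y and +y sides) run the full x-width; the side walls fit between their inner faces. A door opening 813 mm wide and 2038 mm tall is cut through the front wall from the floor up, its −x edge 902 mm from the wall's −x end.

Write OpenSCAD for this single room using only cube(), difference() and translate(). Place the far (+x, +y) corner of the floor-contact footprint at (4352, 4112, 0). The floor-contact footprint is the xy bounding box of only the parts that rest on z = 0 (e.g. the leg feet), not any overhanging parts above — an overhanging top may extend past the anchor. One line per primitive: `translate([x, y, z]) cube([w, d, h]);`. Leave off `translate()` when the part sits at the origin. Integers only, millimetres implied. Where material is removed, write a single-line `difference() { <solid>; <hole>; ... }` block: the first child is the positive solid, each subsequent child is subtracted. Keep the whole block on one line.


difference() { translate([212, 392, 0]) cube([4140, 186, 2660]); translate([1114, 392, 0]) cube([813, 186, 2038]); }
translate([212, 3926, 0]) cube([4140, 186, 2660]);
translate([212, 578, 0]) cube([186, 3348, 2660]);
translate([4166, 578, 0]) cube([186, 3348, 2660]);


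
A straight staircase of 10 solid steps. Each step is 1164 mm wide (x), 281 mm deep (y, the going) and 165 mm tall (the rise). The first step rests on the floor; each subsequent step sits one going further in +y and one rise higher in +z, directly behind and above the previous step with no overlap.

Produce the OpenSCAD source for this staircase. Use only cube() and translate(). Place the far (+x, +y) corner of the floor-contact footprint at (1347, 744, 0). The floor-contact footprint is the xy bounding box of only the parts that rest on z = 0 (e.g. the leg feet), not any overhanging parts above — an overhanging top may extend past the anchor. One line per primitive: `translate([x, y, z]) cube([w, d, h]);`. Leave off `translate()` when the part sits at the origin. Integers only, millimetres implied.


translate([183, 463, 0]) cube([1164, 281, 165]);
translate([183, 744, 165]) cube([1164, 281, 165]);
translate([183, 1025, 330]) cube([1164, 281, 165]);
translate([183, 1306, 495]) cube([1164, 281, 165]);
translate([183, 1587, 660]) cube([1164, 281, 165]);
translate([183, 1868, 825]) cube([1164, 281, 165]);
translate([183, 2149, 990]) cube([1164, 281, 165]);
translate([183, 2430, 1155]) cube([1164, 281, 165]);
translate([183, 2711, 1320]) cube([1164, 281, 165]);
translate([183, 2992, 1485]) cube([1164, 281, 165]);


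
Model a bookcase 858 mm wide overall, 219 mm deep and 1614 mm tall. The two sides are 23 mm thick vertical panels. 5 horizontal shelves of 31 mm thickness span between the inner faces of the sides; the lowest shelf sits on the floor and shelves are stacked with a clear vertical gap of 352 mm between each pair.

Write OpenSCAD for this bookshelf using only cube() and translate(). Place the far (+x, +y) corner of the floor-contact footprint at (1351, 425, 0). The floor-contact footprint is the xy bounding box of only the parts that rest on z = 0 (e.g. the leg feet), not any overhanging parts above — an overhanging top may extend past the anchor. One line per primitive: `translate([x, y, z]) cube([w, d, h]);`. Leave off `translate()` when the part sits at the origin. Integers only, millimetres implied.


translate([493, 206, 0]) cube([23, 219, 1614]);
translate([1328, 206, 0]) cube([23, 219, 1614]);
translate([516, 206, 0]) cube([812, 219, 31]);
translate([516, 206, 383]) cube([812, 219, 31]);
translate([516, 206, 766]) cube([812, 219, 31]);
translate([516, 206, 1149]) cube([812, 219, 31]);
translate([516, 206, 1532]) cube([812, 219, 31]);


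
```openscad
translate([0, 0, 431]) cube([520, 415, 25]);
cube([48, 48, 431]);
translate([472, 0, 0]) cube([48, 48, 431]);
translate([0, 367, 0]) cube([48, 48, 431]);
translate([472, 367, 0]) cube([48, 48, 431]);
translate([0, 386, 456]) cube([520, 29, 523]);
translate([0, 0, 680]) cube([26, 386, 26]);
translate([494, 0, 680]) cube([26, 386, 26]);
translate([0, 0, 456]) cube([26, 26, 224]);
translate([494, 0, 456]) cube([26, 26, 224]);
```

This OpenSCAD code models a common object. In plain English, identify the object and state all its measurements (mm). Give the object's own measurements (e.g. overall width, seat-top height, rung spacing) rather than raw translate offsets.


A chair. The seat is a 520×415×25 mm slab with its top at z = 456 mm, on four 48×48 mm corner legs (flush with the seat edges, standing on z = 0). A flat backrest 29 mm thick, 523 mm tall, spans the full seat width and rises from the seat top along its +y edge, rear face flush with the rear of the seat. Two armrests of 26×26 mm section run along each side from the seat's front edge to the front of the backrest, top faces 250 mm above the seat top and outer faces flush with the seat's x-edges; a 26×26 mm post under the front of each armrest stands on the seat at the front corner.


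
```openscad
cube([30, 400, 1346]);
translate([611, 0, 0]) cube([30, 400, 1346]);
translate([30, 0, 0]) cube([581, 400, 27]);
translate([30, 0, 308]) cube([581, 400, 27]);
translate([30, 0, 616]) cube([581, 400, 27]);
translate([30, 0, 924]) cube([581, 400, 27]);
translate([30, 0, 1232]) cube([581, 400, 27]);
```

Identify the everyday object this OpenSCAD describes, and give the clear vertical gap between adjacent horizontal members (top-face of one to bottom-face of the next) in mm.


A bookshelf. The clear shelf gap is 281 mm.

Two tall side panels with 5 horizontal boards between them — a bookshelf. The first two shelf undersides are at z = 0 and z = 308; with shelf thickness 27, the clear gap is 308 − 0 − 27 = 281 mm.


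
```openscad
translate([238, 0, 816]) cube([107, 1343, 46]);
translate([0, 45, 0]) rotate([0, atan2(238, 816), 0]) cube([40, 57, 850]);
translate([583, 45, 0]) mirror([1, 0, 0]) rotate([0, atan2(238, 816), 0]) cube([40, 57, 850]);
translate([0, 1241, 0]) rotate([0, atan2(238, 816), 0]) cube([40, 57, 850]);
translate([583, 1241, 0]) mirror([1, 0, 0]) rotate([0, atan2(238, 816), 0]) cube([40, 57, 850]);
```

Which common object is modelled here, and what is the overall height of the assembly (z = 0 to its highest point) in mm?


A sawhorse. The overall height is 862 mm.

A beam across two mirrored pairs of raked legs — a sawhorse. The beam's underside is at z = 816 (matching the legs' vertical rise in atan2(238, 816)) and the beam is 46 mm tall, so its top is at 816 + 46 = 862 mm. The raked legs top out at the beam's underside, so that is the highest point.


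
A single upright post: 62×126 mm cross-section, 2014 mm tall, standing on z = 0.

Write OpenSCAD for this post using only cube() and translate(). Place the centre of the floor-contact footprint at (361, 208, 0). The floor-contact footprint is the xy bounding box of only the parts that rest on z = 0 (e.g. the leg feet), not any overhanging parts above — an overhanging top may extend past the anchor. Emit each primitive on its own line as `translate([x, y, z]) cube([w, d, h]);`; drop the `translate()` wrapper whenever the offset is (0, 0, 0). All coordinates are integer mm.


translate([330, 145, 0]) cube([62, 126, 2014]);


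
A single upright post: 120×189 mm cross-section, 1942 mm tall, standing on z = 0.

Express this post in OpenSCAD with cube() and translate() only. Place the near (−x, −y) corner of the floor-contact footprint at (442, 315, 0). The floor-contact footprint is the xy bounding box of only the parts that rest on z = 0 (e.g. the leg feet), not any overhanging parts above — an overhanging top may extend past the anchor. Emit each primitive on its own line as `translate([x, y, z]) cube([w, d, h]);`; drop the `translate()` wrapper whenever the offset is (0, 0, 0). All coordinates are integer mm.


translate([442, 315, 0]) cube([120, 189, 1942]);


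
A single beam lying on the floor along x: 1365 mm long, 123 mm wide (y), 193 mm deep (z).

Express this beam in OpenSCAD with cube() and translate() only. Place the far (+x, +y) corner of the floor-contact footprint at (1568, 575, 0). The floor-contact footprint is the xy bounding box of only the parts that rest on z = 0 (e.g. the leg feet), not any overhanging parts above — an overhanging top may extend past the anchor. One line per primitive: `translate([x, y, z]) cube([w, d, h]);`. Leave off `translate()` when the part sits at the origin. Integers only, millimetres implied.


translate([203, 452, 0]) cube([1365, 123, 193]);


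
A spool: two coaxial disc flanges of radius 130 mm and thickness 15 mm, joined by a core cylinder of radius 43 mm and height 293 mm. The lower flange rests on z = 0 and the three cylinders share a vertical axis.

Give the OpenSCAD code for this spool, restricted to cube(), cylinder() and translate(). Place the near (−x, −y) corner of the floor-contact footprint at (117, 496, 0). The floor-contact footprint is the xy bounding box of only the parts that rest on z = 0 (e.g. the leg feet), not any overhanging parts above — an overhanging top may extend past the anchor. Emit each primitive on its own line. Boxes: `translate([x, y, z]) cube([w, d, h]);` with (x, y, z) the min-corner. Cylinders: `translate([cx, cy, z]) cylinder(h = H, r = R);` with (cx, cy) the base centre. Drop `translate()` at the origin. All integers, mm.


translate([247, 626, 0]) cylinder(h = 15, r = 130);
translate([247, 626, 15]) cylinder(h = 293, r = 43);
translate([247, 626, 308]) cylinder(h = 15, r = 130);


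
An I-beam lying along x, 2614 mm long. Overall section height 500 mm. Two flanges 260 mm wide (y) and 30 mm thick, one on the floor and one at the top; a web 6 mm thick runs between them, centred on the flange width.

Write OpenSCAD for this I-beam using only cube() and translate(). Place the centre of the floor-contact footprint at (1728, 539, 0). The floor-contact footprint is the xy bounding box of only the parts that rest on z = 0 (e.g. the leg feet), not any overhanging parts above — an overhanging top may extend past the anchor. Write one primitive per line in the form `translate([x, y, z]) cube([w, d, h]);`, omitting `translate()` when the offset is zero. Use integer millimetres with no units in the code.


translate([421, 409, 0]) cube([2614, 260, 30]);
translate([421, 536, 30]) cube([2614, 6, 440]);
translate([421, 409, 470]) cube([2614, 260, 30]);


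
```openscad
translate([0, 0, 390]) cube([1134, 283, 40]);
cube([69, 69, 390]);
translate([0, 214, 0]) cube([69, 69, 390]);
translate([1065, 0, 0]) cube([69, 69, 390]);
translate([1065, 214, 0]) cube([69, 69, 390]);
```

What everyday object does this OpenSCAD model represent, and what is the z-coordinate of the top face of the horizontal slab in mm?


A bench. The seat-top height is 430 mm.

A long slab on four corner posts — a bench. The slab sits at z = 390 with thickness 40, so the top is 390 + 40 = 430 mm.


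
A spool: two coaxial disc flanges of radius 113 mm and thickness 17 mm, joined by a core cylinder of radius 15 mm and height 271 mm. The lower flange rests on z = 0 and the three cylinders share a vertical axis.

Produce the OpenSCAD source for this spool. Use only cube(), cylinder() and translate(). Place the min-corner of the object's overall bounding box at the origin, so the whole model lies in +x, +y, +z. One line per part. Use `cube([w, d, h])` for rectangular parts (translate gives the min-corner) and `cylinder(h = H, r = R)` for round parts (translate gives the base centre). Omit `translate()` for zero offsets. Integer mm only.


translate([113, 113, 0]) cylinder(h = 17, r = 113);
translate([113, 113, 17]) cylinder(h = 271, r = 15);
translate([113, 113, 288]) cylinder(h = 17, r = 113);


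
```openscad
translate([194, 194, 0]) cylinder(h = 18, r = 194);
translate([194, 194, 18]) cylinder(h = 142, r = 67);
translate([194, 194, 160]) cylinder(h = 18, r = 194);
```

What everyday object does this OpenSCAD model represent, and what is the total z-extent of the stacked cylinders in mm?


A spool. The overall height is 178 mm.

Three coaxial cylinders, large–small–large — a spool. Two 18 mm flanges and a 142 mm core give 18 + 142 + 18 = 178 mm.


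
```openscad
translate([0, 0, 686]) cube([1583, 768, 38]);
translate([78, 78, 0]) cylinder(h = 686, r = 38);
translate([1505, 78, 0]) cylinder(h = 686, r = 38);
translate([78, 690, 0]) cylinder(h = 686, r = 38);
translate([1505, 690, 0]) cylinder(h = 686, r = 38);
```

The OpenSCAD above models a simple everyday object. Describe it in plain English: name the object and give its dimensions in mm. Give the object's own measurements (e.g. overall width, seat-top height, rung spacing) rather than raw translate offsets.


A table: top 1583 mm (x) × 768 mm (y), 38 mm thick, upper face at z = 724 mm, on four round legs of 76 mm diameter, each leg's bounding box inset 40 mm from the nearest pair of top edges from z = 0 to the bottom of the top.


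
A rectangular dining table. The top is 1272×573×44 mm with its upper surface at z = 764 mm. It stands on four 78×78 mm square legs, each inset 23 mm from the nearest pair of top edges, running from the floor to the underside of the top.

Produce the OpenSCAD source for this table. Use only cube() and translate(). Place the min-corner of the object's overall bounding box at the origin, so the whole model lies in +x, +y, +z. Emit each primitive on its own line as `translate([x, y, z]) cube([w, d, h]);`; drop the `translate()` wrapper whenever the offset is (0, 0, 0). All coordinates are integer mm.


translate([0, 0, 720]) cube([1272, 573, 44]);
translate([23, 23, 0]) cube([78, 78, 720]);
translate([1171, 23, 0]) cube([78, 78, 720]);
translate([23, 472, 0]) cube([78, 78, 720]);
translate([1171, 472, 0]) cube([78, 78, 720]);


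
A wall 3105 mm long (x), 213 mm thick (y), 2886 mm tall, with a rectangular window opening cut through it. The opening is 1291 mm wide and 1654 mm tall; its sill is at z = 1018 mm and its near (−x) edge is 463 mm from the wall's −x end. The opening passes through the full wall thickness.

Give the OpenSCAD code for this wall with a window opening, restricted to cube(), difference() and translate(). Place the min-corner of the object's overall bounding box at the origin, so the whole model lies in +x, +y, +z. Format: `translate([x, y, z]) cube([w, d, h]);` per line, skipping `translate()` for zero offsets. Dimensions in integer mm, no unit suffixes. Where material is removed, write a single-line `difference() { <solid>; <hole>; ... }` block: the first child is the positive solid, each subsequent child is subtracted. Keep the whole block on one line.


difference() { cube([3105, 213, 2886]); translate([463, 0, 1018]) cube([1291, 213, 1654]); }


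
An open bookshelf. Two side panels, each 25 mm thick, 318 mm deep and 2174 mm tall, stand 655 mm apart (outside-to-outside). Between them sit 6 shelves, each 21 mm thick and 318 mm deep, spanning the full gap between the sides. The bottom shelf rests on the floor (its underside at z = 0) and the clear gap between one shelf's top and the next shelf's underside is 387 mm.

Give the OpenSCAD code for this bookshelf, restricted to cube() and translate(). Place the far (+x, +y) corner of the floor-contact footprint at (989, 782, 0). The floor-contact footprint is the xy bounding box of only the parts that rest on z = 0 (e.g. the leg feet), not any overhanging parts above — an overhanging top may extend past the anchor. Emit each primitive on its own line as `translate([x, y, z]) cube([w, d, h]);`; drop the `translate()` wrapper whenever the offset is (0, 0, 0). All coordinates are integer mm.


translate([334, 464, 0]) cube([25, 318, 2174]);
translate([964, 464, 0]) cube([25, 318, 2174]);
translate([359, 464, 0]) cube([605, 318, 21]);
translate([359, 464, 408]) cube([605, 318, 21]);
translate([359, 464, 816]) cube([605, 318, 21]);
translate([359, 464, 1224]) cube([605, 318, 21]);
translate([359, 464, 1632]) cube([605, 318, 21]);
translate([359, 464, 2040]) cube([605, 318, 21]);


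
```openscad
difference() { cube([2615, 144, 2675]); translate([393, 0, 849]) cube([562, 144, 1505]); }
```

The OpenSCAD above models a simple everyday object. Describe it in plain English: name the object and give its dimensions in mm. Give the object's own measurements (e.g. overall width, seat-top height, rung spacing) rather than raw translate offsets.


A wall 2615 mm long (x), 144 mm thick (y), 2675 mm tall, with a rectangular window opening cut through it. The opening is 562 mm wide and 1505 mm tall; its sill is at z = 849 mm and its near (−x) edge is 393 mm from the wall's −x end. The opening passes through the full wall thickness.


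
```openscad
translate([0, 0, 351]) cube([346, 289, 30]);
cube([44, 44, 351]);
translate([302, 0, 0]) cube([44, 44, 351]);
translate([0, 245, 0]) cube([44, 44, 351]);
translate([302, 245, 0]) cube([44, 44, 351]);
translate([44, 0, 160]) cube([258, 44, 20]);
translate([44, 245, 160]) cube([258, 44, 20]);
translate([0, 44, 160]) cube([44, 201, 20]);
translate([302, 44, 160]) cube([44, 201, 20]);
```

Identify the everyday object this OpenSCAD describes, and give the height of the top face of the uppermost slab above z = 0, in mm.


A stool. The seat height is 381 mm.

A 346×289×30 slab at z = 351 on four corner posts — a stool. The seat top is 351 + 30 = 381 mm.


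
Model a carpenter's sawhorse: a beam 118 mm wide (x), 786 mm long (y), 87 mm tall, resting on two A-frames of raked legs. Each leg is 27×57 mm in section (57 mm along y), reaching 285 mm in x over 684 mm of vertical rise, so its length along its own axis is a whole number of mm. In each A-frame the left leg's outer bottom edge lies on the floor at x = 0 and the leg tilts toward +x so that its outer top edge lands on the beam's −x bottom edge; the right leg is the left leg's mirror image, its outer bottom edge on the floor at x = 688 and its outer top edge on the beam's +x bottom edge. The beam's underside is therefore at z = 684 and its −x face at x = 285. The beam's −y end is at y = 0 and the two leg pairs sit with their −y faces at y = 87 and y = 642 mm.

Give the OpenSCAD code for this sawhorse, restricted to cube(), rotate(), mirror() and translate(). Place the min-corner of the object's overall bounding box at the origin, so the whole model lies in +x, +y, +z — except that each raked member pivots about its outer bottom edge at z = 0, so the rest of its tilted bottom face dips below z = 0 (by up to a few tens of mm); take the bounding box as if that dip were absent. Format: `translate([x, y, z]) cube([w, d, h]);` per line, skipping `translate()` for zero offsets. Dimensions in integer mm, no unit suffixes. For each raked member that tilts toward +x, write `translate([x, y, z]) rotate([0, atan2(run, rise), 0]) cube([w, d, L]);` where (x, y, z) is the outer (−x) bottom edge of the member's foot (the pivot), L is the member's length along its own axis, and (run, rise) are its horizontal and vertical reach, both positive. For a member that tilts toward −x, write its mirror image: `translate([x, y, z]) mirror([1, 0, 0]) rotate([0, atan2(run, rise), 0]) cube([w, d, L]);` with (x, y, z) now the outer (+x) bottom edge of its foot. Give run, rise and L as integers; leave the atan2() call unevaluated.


// leg length = √(285² + 684²) = 741
// right-leg outer foot x = 2·285 + 118 = 688
// beam min-corner = (285, 0, 684)
translate([285, 0, 684]) cube([118, 786, 87]);
translate([0, 87, 0]) rotate([0, atan2(285, 684), 0]) cube([27, 57, 741]);
translate([688, 87, 0]) mirror([1, 0, 0]) rotate([0, atan2(285, 684), 0]) cube([27, 57, 741]);
translate([0, 642, 0]) rotate([0, atan2(285, 684), 0]) cube([27, 57, 741]);
translate([688, 642, 0]) mirror([1, 0, 0]) rotate([0, atan2(285, 684), 0]) cube([27, 57, 741]);


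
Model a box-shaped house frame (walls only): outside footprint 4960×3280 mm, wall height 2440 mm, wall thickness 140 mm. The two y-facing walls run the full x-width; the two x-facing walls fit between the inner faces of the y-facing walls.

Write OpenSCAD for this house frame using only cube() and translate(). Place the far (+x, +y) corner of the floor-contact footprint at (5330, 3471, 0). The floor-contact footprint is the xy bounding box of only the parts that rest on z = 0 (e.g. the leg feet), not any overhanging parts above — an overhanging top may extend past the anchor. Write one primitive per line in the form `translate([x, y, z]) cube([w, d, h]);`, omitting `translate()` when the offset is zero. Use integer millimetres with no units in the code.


translate([370, 191, 0]) cube([4960, 140, 2440]);
translate([370, 3331, 0]) cube([4960, 140, 2440]);
translate([370, 331, 0]) cube([140, 3000, 2440]);
translate([5190, 331, 0]) cube([140, 3000, 2440]);


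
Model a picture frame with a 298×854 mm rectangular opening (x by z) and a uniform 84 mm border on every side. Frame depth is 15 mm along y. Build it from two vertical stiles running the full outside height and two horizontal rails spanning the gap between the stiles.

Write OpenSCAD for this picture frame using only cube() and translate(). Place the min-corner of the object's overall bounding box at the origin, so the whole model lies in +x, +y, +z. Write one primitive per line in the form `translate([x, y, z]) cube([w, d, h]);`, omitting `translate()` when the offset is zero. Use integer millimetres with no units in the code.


cube([84, 15, 1022]);
translate([382, 0, 0]) cube([84, 15, 1022]);
translate([84, 0, 0]) cube([298, 15, 84]);
translate([84, 0, 938]) cube([298, 15, 84]);


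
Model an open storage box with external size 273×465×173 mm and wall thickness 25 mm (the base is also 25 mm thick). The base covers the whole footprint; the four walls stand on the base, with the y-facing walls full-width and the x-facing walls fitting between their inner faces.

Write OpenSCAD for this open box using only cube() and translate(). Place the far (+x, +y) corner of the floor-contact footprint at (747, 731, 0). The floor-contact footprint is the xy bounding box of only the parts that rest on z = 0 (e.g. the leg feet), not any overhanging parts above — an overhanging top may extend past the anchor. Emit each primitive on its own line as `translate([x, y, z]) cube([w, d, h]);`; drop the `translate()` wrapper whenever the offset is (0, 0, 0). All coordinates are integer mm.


translate([474, 266, 0]) cube([273, 465, 25]);
translate([474, 266, 25]) cube([273, 25, 148]);
translate([474, 706, 25]) cube([273, 25, 148]);
translate([474, 291, 25]) cube([25, 415, 148]);
translate([722, 291, 25]) cube([25, 415, 148]);


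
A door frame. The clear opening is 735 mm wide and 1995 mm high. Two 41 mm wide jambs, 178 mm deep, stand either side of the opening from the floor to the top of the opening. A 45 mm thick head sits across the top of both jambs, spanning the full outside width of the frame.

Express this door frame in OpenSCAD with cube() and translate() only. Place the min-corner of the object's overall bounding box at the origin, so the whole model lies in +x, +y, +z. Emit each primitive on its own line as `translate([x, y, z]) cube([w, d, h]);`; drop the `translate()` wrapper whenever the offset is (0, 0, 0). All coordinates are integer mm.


cube([41, 178, 1995]);
translate([776, 0, 0]) cube([41, 178, 1995]);
translate([0, 0, 1995]) cube([817, 178, 45]);


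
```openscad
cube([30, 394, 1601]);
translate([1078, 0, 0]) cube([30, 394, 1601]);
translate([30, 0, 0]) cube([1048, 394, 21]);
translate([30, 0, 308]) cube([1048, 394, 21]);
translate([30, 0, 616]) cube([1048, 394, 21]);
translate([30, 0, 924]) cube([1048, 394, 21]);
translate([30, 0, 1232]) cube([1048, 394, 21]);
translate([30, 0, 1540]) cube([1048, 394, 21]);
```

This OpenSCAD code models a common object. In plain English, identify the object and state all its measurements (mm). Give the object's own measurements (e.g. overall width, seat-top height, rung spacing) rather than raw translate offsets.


An open bookshelf. Two side panels, each 30 mm thick, 394 mm deep and 1601 mm tall, stand 1108 mm apart (outside-to-outside). Between them sit 6 shelves, each 21 mm thick and 394 mm deep, spanning the full gap between the sides. The bottom shelf rests on the floor (its underside at z = 0) and the clear gap between one shelf's top and the next shelf's underside is 287 mm.


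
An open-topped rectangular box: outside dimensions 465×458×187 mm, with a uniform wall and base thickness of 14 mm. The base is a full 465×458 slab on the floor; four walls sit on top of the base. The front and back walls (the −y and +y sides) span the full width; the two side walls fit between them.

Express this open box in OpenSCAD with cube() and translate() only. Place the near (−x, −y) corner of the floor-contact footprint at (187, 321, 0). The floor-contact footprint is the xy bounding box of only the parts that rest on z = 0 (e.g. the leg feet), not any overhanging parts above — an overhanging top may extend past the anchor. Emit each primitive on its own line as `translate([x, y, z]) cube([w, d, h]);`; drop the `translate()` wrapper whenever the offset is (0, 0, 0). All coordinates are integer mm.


translate([187, 321, 0]) cube([465, 458, 14]);
translate([187, 321, 14]) cube([465, 14, 173]);
translate([187, 765, 14]) cube([465, 14, 173]);
translate([187, 335, 14]) cube([14, 430, 173]);
translate([638, 335, 14]) cube([14, 430, 173]);


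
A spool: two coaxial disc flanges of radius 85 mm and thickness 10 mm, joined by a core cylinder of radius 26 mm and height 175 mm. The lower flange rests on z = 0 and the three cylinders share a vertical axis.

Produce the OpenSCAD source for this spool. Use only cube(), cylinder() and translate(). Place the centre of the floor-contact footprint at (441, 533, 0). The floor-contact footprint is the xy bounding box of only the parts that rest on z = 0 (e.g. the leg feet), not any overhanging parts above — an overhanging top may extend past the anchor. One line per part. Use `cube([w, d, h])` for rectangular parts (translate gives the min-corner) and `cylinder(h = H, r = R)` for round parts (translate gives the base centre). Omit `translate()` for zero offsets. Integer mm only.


translate([441, 533, 0]) cylinder(h = 10, r = 85);
translate([441, 533, 10]) cylinder(h = 175, r = 26);
translate([441, 533, 185]) cylinder(h = 10, r = 85);
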